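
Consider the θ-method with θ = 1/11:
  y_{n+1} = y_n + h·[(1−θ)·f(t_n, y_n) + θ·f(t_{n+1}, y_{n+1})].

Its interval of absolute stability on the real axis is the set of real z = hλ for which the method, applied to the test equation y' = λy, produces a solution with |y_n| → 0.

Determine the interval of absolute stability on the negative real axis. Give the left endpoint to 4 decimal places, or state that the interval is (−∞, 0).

z∈(-2.4444,0).

With y'=λy (z=hλ):
  y_{n+1} = y_n + z·[10/11·y_n + 1/11·y_{n+1}] ⇒ (1 − 1/11z)y_{n+1} = (1 + 10/11z)y_n
  ⇒ R(z) = (1 + 10/11z)/(1 − 1/11z).

Find x<0 with |R(x)|<1.
x=-1.11: |R|=0.0083
R=−1: 1+10/11x = −1+1/11x ⇒ -9/11x=2 ⇒ x=2/(-9/11)=-2.4444
Confirm numerically:
  x=-2.378: |R|=0.95530 <1
  x=-1.791: |R|=0.54022 <1
  x=-1.482: |R|=0.30604 <1
  x=-2.974: |R|=1.34106 >1
  x=-2.964: |R|=1.33486 >1
  x=-2.935: |R|=1.31683 >1
Interval (-2.4444, 0).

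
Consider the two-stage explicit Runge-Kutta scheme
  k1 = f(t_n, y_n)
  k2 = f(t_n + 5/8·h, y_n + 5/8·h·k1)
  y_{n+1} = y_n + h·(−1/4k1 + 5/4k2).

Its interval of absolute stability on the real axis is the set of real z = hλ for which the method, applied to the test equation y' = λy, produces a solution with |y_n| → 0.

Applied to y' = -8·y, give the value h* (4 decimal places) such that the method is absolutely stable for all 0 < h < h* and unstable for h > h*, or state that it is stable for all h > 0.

Test eqn y'=λy, z=hλ:
  k1=λy_n ⇒ h·k1=z·y_n;  k2=λ(1+5/8z)y_n ⇒ h·k2=z(1+5/8z)y_n
  y_{n+1}/y_n = 1 − 1/4z + 5/4z(1+5/8z) = 1 + z + 25/32z²
  R(z) = 1 + z + 25/32z².

Boundary: |R(x)|=1, x<0.
x=-1.03: |R|=0.7988
R=1: x+25/32x²=0 ⇒ x=−32/25=-1.2800; min R=1−1/(4·25/32)=0.6800>−1
Confirm numerically:
  x=-1.038: |R|=0.80375 <1
  x=-0.804: |R|=0.70101 <1
  x=-0.543: |R|=0.68735 <1
  x=-1.841: |R|=1.80688 >1
  x=-1.590: |R|=1.38508 >1
  x=-1.342: |R|=1.06500 >1
So |R|<1 on (-1.2800, 0).

(-1.2800,0); λ=-8 ⇒ h* = (32/25)/8 = 0.1600.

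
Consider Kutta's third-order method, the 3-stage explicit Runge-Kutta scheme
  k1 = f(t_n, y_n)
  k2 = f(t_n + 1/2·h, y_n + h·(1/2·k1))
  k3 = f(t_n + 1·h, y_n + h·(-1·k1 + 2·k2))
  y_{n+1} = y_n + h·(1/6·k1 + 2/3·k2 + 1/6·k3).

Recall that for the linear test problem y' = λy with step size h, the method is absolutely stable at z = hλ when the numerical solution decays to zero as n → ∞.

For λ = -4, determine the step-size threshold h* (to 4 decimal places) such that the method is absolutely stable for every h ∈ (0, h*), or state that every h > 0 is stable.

(-2.5127,0); λ=-4 ⇒ h* = 0.6282.

With y'=λy (z=hλ):
  order 3, 3-stage ⇒ R(z)=1+z+z^2/2+z^3/6
  (e.g. R(-0.82)=0.42431, |R|=0.42431)

Solve |R(x)|<1 on ℝ⁻.
x=-0.82: |R|=0.4243
|R(-2.88)|=1.7141 |R(-1.65)|=0.0374 |R(-0.9)|=0.3835
Bisect:
  x_lo=-3.1421 |R|=2.3759  x_hi=-0.2010 |R|=0.8178
  mid=-1.67156 |R|=0.05292 →hi
  mid=-2.40683 |R|=0.83414 →hi
  mid=-2.77446 |R|=1.48511 →lo
  mid=-2.59064 |R|=1.13275 →lo
  mid=-2.49874 |R|=0.97711 →hi
  mid=-2.54469 |R|=1.05330 →lo
  mid=-2.52171 |R|=1.01480 →lo
  mid=-2.51022 |R|=0.99586 →hi
  mid=-2.51597 |R|=1.00531 →lo
  ...
  [-2.51292,-2.51274] ⇒ x*=-2.5127
So |R|<1 on (-2.5127, 0).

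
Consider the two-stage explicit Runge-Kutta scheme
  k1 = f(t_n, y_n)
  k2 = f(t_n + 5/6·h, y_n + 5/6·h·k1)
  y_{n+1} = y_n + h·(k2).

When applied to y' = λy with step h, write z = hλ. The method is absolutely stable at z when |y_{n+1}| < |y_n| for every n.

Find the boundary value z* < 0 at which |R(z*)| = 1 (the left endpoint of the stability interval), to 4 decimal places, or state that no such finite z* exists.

On y'=λy, z=hλ:
  k1=λy_n ⇒ h·k1=z·y_n;  k2=λ(1+5/6z)y_n ⇒ h·k2=z(1+5/6z)y_n
  y_{n+1}/y_n = 1 + z(1+5/6z) = 1 + z + 5/6z²
  R(z) = 1 + z + 5/6z².

Solve |R(x)|<1 on ℝ⁻.
x=-1.42: |R|=1.2603
R=1: x+5/6x²=0 ⇒ x=−6/5=-1.2000; min R=1−1/(4·5/6)=0.7000>−1
Confirm numerically:
  x=-1.062: |R|=0.87787 <1
  x=-0.919: |R|=0.78480 <1
  x=-0.718: |R|=0.71160 <1
  x=-1.584: |R|=1.50688 >1
  x=-1.382: |R|=1.20960 >1
So |R|<1 on (-1.2000, 0).

left endpoint -1.2000.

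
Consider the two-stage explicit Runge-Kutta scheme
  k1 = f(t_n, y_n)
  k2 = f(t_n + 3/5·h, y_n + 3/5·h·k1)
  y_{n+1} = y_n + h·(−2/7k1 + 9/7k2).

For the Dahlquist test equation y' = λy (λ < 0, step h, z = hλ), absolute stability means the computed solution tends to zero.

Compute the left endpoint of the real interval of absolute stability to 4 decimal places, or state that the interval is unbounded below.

Set f=λy, z=hλ:
  k1=λy_n ⇒ h·k1=z·y_n;  k2=λ(1+3/5z)y_n ⇒ h·k2=z(1+3/5z)y_n
  y_{n+1}/y_n = 1 − 2/7z + 9/7z(1+3/5z) = 1 + z + 27/35z²
  Hence R(z) = 1 + z + 27/35z².

Find x<0 with |R(x)|<1.
x=-0.5: |R|=0.6929
R=1: x+27/35x²=0 ⇒ x=−35/27=-1.2963; min R=1−1/(4·27/35)=0.6759>−1
Confirm numerically:
  x=-1.243: |R|=0.94889 <1
  x=-0.686: |R|=0.67703 <1
  x=-0.620: |R|=0.67654 <1
  x=-1.647: |R|=1.44558 >1
  x=-1.616: |R|=1.39855 >1
  x=-1.476: |R|=1.20462 >1
Stable set (-1.2963, 0).

z* = -1.2963.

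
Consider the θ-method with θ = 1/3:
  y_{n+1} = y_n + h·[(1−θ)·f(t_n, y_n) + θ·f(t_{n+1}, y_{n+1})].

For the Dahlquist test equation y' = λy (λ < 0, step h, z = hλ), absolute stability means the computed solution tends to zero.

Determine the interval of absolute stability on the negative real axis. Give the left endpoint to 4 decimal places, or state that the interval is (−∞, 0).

Set f=λy, z=hλ:
  y_{n+1} = y_n + z·[2/3·y_n + 1/3·y_{n+1}] ⇒ (1 − 1/3z)y_{n+1} = (1 + 2/3z)y_n
  ⇒ R(z) = (1 + 2/3z)/(1 − 1/3z).

Solve |R(x)|<1 on ℝ⁻.
x=-0.39: |R|=0.6549
R=−1: 1+2/3x = −1+1/3x ⇒ -1/3x=2 ⇒ x=2/(-1/3)=-6.0000
Confirm numerically:
  x=-5.836: |R|=0.98144 <1
  x=-4.344: |R|=0.77451 <1
  x=-4.002: |R|=0.71465 <1
  x=-6.416: |R|=1.04418 >1
  x=-6.184: |R|=1.02003 >1
So |R|<1 on (-6.0000, 0).

z∈(-6.0000,0).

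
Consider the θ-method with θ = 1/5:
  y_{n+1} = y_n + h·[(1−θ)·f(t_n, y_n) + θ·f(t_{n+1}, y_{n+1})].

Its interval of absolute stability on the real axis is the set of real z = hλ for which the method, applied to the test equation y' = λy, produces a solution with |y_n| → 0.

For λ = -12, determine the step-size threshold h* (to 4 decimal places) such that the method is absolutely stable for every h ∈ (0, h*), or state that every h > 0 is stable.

(-3.3333,0); λ=-12 ⇒ h* = (10/3)/12 = 0.2778.

On y'=λy, z=hλ:
  y_{n+1} = y_n + z·[4/5·y_n + 1/5·y_{n+1}] ⇒ (1 − 1/5z)y_{n+1} = (1 + 4/5z)y_n
  Hence R(z) = (1 + 4/5z)/(1 − 1/5z).

Solve |R(x)|<1 on ℝ⁻.
x=-1.48: |R|=0.1420
R=−1: 1+4/5x = −1+1/5x ⇒ -3/5x=2 ⇒ x=2/(-3/5)=-3.3333
Confirm numerically:
  x=-2.538: |R|=0.68347 <1
  x=-2.382: |R|=0.61338 <1
  x=-2.057: |R|=0.45742 <1
  x=-1.828: |R|=0.33861 <1
  x=-3.913: |R|=1.19511 >1
  x=-3.717: |R|=1.13204 >1
  x=-3.613: |R|=1.09741 >1
Stable set (-3.3333, 0).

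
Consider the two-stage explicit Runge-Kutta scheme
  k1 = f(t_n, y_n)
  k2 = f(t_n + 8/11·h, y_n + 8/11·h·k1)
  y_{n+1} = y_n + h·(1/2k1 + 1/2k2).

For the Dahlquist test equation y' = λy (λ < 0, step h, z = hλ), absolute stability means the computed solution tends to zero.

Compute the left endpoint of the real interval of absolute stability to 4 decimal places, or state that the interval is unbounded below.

left endpoint -2.7500.

With y'=λy (z=hλ):
  k1=λy_n ⇒ h·k1=z·y_n;  k2=λ(1+8/11z)y_n ⇒ h·k2=z(1+8/11z)y_n
  y_{n+1}/y_n = 1 + 1/2z + 1/2z(1+8/11z) = 1 + z + 4/11z²
  so R(z) = 1 + z + 4/11z².

Find x<0 with |R(x)|<1.
x=-1.68: |R|=0.3463
R=1: x+4/11x²=0 ⇒ x=−11/4=-2.7500; min R=1−1/(4·4/11)=0.3125>−1
Confirm numerically:
  x=-2.579: |R|=0.83963 <1
  x=-2.218: |R|=0.57092 <1
  x=-1.853: |R|=0.39559 <1
  x=-1.831: |R|=0.38811 <1
  x=-3.177: |R|=1.49330 >1
  x=-3.155: |R|=1.46465 >1
Stable set (-2.7500, 0).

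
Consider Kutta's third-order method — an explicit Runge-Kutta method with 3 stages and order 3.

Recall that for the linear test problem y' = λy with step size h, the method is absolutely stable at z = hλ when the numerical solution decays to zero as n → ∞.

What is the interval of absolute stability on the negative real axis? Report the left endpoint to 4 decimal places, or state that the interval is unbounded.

Test eqn y'=λy, z=hλ:
  order 3, 3-stage ⇒ R(z)=1+z+z^2/2+z^3/6
  (e.g. R(-1.21)=0.22679, |R|=0.22679)

Need |R(x)|<1, x<0.
x=-1.21: |R|=0.2268
|R(-1.06)|=0.3033 |R(-0.93)|=0.3684 |R(-0.57)|=0.5616
Bisect:
  x_lo=-2.9063 |R|=1.7744  x_hi=-0.2839 |R|=0.7526
  mid=-1.59509 |R|=0.00067 →hi
  mid=-2.25069 |R|=0.61807 →hi
  mid=-2.57849 |R|=1.11141 →lo
  mid=-2.41459 |R|=0.84574 →hi
  mid=-2.49654 |R|=0.97355 →hi
  mid=-2.53751 |R|=1.04119 →lo
  mid=-2.51702 |R|=1.00705 →lo
  ...
  [-2.51286,-2.51270] ⇒ x*=-2.5127
So |R|<1 on (-2.5127, 0).

(-2.5127, 0).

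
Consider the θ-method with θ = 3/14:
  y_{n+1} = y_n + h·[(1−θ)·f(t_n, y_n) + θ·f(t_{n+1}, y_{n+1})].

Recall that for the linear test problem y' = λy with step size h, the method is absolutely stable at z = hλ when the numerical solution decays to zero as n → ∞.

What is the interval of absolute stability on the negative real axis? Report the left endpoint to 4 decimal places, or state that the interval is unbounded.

z∈(-3.5000,0).

With y'=λy (z=hλ):
  y_{n+1} = y_n + z·[11/14·y_n + 3/14·y_{n+1}] ⇒ (1 − 3/14z)y_{n+1} = (1 + 11/14z)y_n
  Hence R(z) = (1 + 11/14z)/(1 − 3/14z).

Find x<0 with |R(x)|<1.
x=-1.32: |R|=0.0290
R=−1: 1+11/14x = −1+3/14x ⇒ -4/7x=2 ⇒ x=2/(-4/7)=-3.5000
Confirm numerically:
  x=-2.665: |R|=0.69629 <1
  x=-1.884: |R|=0.34215 <1
  x=-1.596: |R|=0.18927 <1
  x=-3.946: |R|=1.13809 >1
  x=-3.874: |R|=1.11677 >1
So |R|<1 on (-3.5000, 0).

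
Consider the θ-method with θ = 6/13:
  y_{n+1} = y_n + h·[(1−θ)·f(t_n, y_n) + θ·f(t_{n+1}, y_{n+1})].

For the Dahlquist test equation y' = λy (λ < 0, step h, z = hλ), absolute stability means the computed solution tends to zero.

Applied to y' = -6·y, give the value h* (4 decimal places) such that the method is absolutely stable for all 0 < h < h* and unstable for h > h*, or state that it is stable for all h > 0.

(-26.0000,0); λ=-6 ⇒ h* = (26)/6 = 4.3333.

With y'=λy (z=hλ):
  y_{n+1} = y_n + z·[7/13·y_n + 6/13·y_{n+1}] ⇒ (1 − 6/13z)y_{n+1} = (1 + 7/13z)y_n
  so R(z) = (1 + 7/13z)/(1 − 6/13z).

Solve |R(x)|<1 on ℝ⁻.
x=-1.34: |R|=0.1721
R=−1: 1+7/13x = −1+6/13x ⇒ -1/13x=2 ⇒ x=2/(-1/13)=-26.0000
Confirm numerically:
  x=-24.716: |R|=0.99204 <1
  x=-22.733: |R|=0.97813 <1
  x=-18.503: |R|=0.93955 <1
  x=-11.612: |R|=0.82596 <1
  x=-26.594: |R|=1.00344 >1
  x=-26.326: |R|=1.00191 >1
Interval (-26.0000, 0).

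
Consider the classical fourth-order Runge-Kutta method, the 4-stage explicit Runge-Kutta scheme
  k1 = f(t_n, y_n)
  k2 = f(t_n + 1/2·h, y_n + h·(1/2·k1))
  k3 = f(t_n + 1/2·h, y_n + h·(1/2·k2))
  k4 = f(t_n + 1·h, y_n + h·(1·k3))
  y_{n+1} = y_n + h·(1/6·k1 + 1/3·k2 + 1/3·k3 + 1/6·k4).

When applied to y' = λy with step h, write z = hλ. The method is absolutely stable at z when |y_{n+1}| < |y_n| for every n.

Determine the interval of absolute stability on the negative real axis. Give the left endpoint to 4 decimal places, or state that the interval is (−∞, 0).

On y'=λy, z=hλ:
  order 4, 4-stage ⇒ R(z)=1+z+z^2/2+z^3/6+z^4/24
  (e.g. R(-1.15)=0.33065, |R|=0.33065)

Solve |R(x)|<1 on ℝ⁻.
x=-1.15: |R|=0.3306
|R(-2.76)|=0.9625 |R(-0.91)|=0.4070 |R(-0.62)|=0.5386
Bisect:
  x_lo=-3.4347 |R|=2.5096  x_hi=-0.3782 |R|=0.6851
  mid=-1.90648 |R|=0.30640 →hi
  mid=-2.67061 |R|=0.84042 →hi
  mid=-3.05268 |R|=1.48387 →lo
  mid=-2.86164 |R|=1.12135 →lo
  mid=-2.76613 |R|=0.97148 →hi
  mid=-2.81388 |R|=1.04397 →lo
  mid=-2.79001 |R|=1.00713 →lo
  ...
  [-2.78534,-2.78515] ⇒ x*=-2.7853
So |R|<1 on (-2.7853, 0).

z∈(-2.7853,0).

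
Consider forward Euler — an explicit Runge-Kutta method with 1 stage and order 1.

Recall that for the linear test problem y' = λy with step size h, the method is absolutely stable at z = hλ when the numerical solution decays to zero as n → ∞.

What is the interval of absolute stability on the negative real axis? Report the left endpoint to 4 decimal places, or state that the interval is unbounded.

Set f=λy, z=hλ:
  order 1, 1-stage ⇒ R(z)=1+z
  (e.g. R(-0.69)=0.31000, |R|=0.31000)

Boundary: |R(x)|=1, x<0.
x=-0.69: |R|=0.3100
|R(-2.08)|=1.0800 |R(-1.4)|=0.4000 |R(-1.14)|=0.1400
Bisect:
  x_lo=-2.6082 |R|=1.6082  x_hi=-0.2304 |R|=0.7696
  mid=-1.41930 |R|=0.41930 →hi
  mid=-2.01375 |R|=1.01375 →lo
  mid=-1.71653 |R|=0.71653 →hi
  mid=-1.86514 |R|=0.86514 →hi
  mid=-1.93945 |R|=0.93945 →hi
  mid=-1.97660 |R|=0.97660 →hi
  mid=-1.99518 |R|=0.99518 →hi
  mid=-2.00446 |R|=1.00446 →lo
  mid=-1.99982 |R|=0.99982 →hi
  mid=-2.00214 |R|=1.00214 →lo
  ...
  [-2.00011,-1.99997] ⇒ x*=-2.0000
Interval (-2.0000, 0).

z∈(-2.0000,0).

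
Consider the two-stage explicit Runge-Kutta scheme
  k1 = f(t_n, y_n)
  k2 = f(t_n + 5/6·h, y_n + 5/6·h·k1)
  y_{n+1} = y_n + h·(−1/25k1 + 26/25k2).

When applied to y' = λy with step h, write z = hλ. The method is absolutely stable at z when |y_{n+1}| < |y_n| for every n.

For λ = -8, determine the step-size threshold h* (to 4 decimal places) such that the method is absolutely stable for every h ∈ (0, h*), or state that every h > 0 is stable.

(-1.1538,0); λ=-8 ⇒ h* = (15/13)/8 = 0.1442.

With y'=λy (z=hλ):
  k1=λy_n ⇒ h·k1=z·y_n;  k2=λ(1+5/6z)y_n ⇒ h·k2=z(1+5/6z)y_n
  y_{n+1}/y_n = 1 − 1/25z + 26/25z(1+5/6z) = 1 + z + 13/15z²
  R(z) = 1 + z + 13/15z².

Find x<0 with |R(x)|<1.
x=-0.95: |R|=0.8322
R=1: x+13/15x²=0 ⇒ x=−15/13=-1.1538; min R=1−1/(4·13/15)=0.7115>−1
Confirm numerically:
  x=-0.867: |R|=0.78446 <1
  x=-0.586: |R|=0.71161 <1
  x=-0.514: |R|=0.71497 <1
  x=-1.711: |R|=1.82618 >1
  x=-1.588: |R|=1.59751 >1
So |R|<1 on (-1.1538, 0).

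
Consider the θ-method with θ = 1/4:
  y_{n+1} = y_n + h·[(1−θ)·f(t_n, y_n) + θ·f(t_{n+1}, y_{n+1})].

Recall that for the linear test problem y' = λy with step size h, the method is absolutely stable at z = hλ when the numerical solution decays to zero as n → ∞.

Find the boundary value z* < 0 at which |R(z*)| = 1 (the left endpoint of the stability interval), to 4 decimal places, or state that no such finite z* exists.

left endpoint -4.0000.

With y'=λy (z=hλ):
  y_{n+1} = y_n + z·[3/4·y_n + 1/4·y_{n+1}] ⇒ (1 − 1/4z)y_{n+1} = (1 + 3/4z)y_n
  so R(z) = (1 + 3/4z)/(1 − 1/4z).

Boundary: |R(x)|=1, x<0.
x=-1.04: |R|=0.1746
R=−1: 1+3/4x = −1+1/4x ⇒ -1/2x=2 ⇒ x=2/(-1/2)=-4.0000
Confirm numerically:
  x=-2.799: |R|=0.64671 <1
  x=-2.295: |R|=0.45830 <1
  x=-2.025: |R|=0.34440 <1
  x=-4.156: |R|=1.03825 >1
  x=-4.068: |R|=1.01686 >1
Interval (-4.0000, 0).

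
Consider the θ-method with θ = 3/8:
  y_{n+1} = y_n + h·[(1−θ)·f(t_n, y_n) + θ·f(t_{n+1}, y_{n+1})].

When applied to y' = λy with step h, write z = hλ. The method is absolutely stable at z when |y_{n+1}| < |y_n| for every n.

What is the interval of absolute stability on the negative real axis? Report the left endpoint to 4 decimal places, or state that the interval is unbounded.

(-8.0000, 0).

With y'=λy (z=hλ):
  y_{n+1} = y_n + z·[5/8·y_n + 3/8·y_{n+1}] ⇒ (1 − 3/8z)y_{n+1} = (1 + 5/8z)y_n
  R(z) = (1 + 5/8z)/(1 − 3/8z).

Find x<0 with |R(x)|<1.
x=-0.7: |R|=0.4455
R=−1: 1+5/8x = −1+3/8x ⇒ -1/4x=2 ⇒ x=2/(-1/4)=-8.0000
Confirm numerically:
  x=-7.348: |R|=0.95660 <1
  x=-7.205: |R|=0.94631 <1
  x=-4.131: |R|=0.62056 <1
  x=-3.954: |R|=0.59259 <1
  x=-8.534: |R|=1.03178 >1
  x=-8.302: |R|=1.01836 >1
  x=-8.259: |R|=1.01580 >1
Interval (-8.0000, 0).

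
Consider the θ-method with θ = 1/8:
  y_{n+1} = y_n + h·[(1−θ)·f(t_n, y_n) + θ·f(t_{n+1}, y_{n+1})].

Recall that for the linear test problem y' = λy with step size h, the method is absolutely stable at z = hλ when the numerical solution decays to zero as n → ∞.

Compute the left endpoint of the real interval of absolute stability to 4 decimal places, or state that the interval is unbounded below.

With y'=λy (z=hλ):
  y_{n+1} = y_n + z·[7/8·y_n + 1/8·y_{n+1}] ⇒ (1 − 1/8z)y_{n+1} = (1 + 7/8z)y_n
  ⇒ R(z) = (1 + 7/8z)/(1 − 1/8z).

Need |R(x)|<1, x<0.
x=-1.1: |R|=0.0330
R=−1: 1+7/8x = −1+1/8x ⇒ -3/4x=2 ⇒ x=2/(-3/4)=-2.6667
Confirm numerically:
  x=-2.617: |R|=0.97193 <1
  x=-1.649: |R|=0.36719 <1
  x=-1.218: |R|=0.05706 <1
  x=-3.108: |R|=1.23839 >1
  x=-2.870: |R|=1.11224 >1
  x=-2.753: |R|=1.04817 >1
So |R|<1 on (-2.6667, 0).

z* = -2.6667.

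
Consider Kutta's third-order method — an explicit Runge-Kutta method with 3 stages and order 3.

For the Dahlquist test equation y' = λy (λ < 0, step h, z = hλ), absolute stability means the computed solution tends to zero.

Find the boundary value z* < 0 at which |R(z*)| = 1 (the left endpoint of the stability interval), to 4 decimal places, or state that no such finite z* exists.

On y'=λy, z=hλ:
  order 3, 3-stage ⇒ R(z)=1+z+z^2/2+z^3/6
  (e.g. R(-0.94)=0.36337, |R|=0.36337)

Solve |R(x)|<1 on ℝ⁻.
x=-0.94: |R|=0.3634
|R(-2.02)|=0.3535 |R(-1)|=0.3333 |R(-0.68)|=0.4988
Bisect:
  x_lo=-3.0183 |R|=2.0461  x_hi=-0.0792 |R|=0.9238
  mid=-1.54876 |R|=0.03141 →hi
  mid=-2.28353 |R|=0.66085 →hi
  mid=-2.65091 |R|=1.24205 →lo
  mid=-2.46722 |R|=0.92670 →hi
  mid=-2.55906 |R|=1.07780 →lo
  mid=-2.51314 |R|=1.00065 →lo
  mid=-2.49018 |R|=0.96328 →hi
  ...
  [-2.51278,-2.51260] ⇒ x*=-2.5127
Stable set (-2.5127, 0).

left endpoint -2.5127.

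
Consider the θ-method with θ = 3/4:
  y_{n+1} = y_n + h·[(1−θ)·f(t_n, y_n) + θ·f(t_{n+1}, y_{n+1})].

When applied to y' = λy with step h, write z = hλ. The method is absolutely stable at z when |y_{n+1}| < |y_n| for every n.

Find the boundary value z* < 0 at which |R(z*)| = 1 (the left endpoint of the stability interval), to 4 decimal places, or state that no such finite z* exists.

Set f=λy, z=hλ:
  y_{n+1} = y_n + z·[1/4·y_n + 3/4·y_{n+1}] ⇒ (1 − 3/4z)y_{n+1} = (1 + 1/4z)y_n
  R(z) = (1 + 1/4z)/(1 − 3/4z).

Boundary: |R(x)|=1, x<0.
x=-0.55: |R|=0.6106
x=-2: |R|=0.2000
x=-10: |R|=0.1765
x=-100: |R|=0.3158
θ=3/4≥1/2 ⇒ |1+1/4x|<|1−3/4x| ∀x<0 ⇒ stable on all of ℝ⁻.

(−∞, 0) — no finite endpoint.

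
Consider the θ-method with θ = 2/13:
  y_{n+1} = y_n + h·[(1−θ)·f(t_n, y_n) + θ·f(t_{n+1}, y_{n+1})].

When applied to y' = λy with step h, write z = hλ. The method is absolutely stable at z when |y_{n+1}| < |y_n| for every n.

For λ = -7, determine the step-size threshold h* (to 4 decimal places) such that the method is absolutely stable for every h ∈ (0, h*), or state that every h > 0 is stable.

Test eqn y'=λy, z=hλ:
  y_{n+1} = y_n + z·[11/13·y_n + 2/13·y_{n+1}] ⇒ (1 − 2/13z)y_{n+1} = (1 + 11/13z)y_n
  so R(z) = (1 + 11/13z)/(1 − 2/13z).

Solve |R(x)|<1 on ℝ⁻.
x=-0.95: |R|=0.1711
R=−1: 1+11/13x = −1+2/13x ⇒ -9/13x=2 ⇒ x=2/(-9/13)=-2.8889
Confirm numerically:
  x=-1.828: |R|=0.42675 <1
  x=-1.819: |R|=0.42126 <1
  x=-3.148: |R|=1.12085 >1
  x=-3.131: |R|=1.11312 >1
Stable set (-2.8889, 0).

(-2.8889,0); λ=-7 ⇒ h* = (26/9)/7 = 0.4127.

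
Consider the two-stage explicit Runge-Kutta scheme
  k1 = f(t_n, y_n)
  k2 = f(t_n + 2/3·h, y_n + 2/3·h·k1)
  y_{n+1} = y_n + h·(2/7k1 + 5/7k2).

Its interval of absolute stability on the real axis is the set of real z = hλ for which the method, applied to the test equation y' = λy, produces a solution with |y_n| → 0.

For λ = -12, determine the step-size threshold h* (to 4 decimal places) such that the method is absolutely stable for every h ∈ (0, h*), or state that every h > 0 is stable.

(-2.1000,0); λ=-12 ⇒ h* = (21/10)/12 = 0.1750.

Test eqn y'=λy, z=hλ:
  k1=λy_n ⇒ h·k1=z·y_n;  k2=λ(1+2/3z)y_n ⇒ h·k2=z(1+2/3z)y_n
  y_{n+1}/y_n = 1 + 2/7z + 5/7z(1+2/3z) = 1 + z + 10/21z²
  Hence R(z) = 1 + z + 10/21z².

Find x<0 with |R(x)|<1.
x=-1.55: |R|=0.5940
R=1: x+10/21x²=0 ⇒ x=−21/10=-2.1000; min R=1−1/(4·10/21)=0.4750>−1
Confirm numerically:
  x=-1.192: |R|=0.48460 <1
  x=-0.932: |R|=0.48163 <1
  x=-0.929: |R|=0.48197 <1
  x=-2.423: |R|=1.37268 >1
  x=-2.366: |R|=1.29969 >1
  x=-2.316: |R|=1.23822 >1
Interval (-2.1000, 0).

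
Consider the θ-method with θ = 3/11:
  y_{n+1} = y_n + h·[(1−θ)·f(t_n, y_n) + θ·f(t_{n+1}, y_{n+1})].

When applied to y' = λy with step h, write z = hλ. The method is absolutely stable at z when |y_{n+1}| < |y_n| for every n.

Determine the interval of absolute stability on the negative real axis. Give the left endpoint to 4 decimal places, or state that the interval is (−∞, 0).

Test eqn y'=λy, z=hλ:
  y_{n+1} = y_n + z·[8/11·y_n + 3/11·y_{n+1}] ⇒ (1 − 3/11z)y_{n+1} = (1 + 8/11z)y_n
  ⇒ R(z) = (1 + 8/11z)/(1 − 3/11z).

Find x<0 with |R(x)|<1.
x=-0.91: |R|=0.2709
R=−1: 1+8/11x = −1+3/11x ⇒ -5/11x=2 ⇒ x=2/(-5/11)=-4.4000
Confirm numerically:
  x=-3.495: |R|=0.78939 <1
  x=-2.004: |R|=0.29579 <1
  x=-1.942: |R|=0.26958 <1
  x=-1.886: |R|=0.24541 <1
  x=-4.947: |R|=1.10584 >1
  x=-4.584: |R|=1.03717 >1
  x=-4.530: |R|=1.02643 >1
Stable set (-4.4000, 0).

(-4.4000, 0).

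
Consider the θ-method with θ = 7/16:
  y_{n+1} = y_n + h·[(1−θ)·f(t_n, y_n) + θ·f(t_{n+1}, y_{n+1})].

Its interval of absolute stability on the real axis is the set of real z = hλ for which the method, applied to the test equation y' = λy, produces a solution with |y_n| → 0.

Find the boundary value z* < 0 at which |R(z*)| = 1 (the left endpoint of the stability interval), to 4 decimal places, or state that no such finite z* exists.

left endpoint -16.0000.

Test eqn y'=λy, z=hλ:
  y_{n+1} = y_n + z·[9/16·y_n + 7/16·y_{n+1}] ⇒ (1 − 7/16z)y_{n+1} = (1 + 9/16z)y_n
  so R(z) = (1 + 9/16z)/(1 − 7/16z).

Boundary: |R(x)|=1, x<0.
x=-1.45: |R|=0.1128
R=−1: 1+9/16x = −1+7/16x ⇒ -1/8x=2 ⇒ x=2/(-1/8)=-16.0000
Confirm numerically:
  x=-10.582: |R|=0.87970 <1
  x=-10.388: |R|=0.87348 <1
  x=-8.989: |R|=0.82233 <1
  x=-6.760: |R|=0.70815 <1
  x=-16.042: |R|=1.00065 >1
  x=-16.030: |R|=1.00047 >1
So |R|<1 on (-16.0000, 0).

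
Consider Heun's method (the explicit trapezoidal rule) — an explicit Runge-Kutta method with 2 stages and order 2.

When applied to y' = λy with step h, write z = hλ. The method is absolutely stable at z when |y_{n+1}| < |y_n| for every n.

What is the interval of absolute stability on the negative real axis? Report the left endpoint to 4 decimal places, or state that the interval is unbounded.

z∈(-2.0000,0).

Set f=λy, z=hλ:
  order 2, 2-stage ⇒ R(z)=1+z+z^2/2
  (e.g. R(-0.38)=0.69220, |R|=0.69220)

Find x<0 with |R(x)|<1.
x=-0.38: |R|=0.6922
|R(-1.82)|=0.8362 |R(-1)|=0.5000 |R(-0.9)|=0.5050
Bisect:
  x_lo=-2.3981 |R|=1.4774  x_hi=-0.3036 |R|=0.7425
  mid=-1.35089 |R|=0.56156 →hi
  mid=-1.87452 |R|=0.88239 →hi
  mid=-2.13634 |R|=1.14563 →lo
  mid=-2.00543 |R|=1.00544 →lo
  mid=-1.93998 |R|=0.94178 →hi
  mid=-1.97270 |R|=0.97307 →hi
  mid=-1.98907 |R|=0.98912 →hi
  mid=-1.99725 |R|=0.99725 →hi
  mid=-2.00134 |R|=1.00134 →lo
  ...
  [-2.00006,-1.99993] ⇒ x*=-2.0000
Stable set (-2.0000, 0).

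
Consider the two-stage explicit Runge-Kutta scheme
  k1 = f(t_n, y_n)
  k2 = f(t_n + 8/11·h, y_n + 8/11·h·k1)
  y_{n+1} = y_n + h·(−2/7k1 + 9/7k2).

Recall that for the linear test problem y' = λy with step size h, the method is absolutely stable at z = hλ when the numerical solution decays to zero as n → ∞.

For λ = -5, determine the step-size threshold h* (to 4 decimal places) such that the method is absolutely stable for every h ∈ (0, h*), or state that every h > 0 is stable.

(-1.0694,0); λ=-5 ⇒ h* = (77/72)/5 = 0.2139.

On y'=λy, z=hλ:
  k1=λy_n ⇒ h·k1=z·y_n;  k2=λ(1+8/11z)y_n ⇒ h·k2=z(1+8/11z)y_n
  y_{n+1}/y_n = 1 − 2/7z + 9/7z(1+8/11z) = 1 + z + 72/77z²
  so R(z) = 1 + z + 72/77z².

Boundary: |R(x)|=1, x<0.
x=-1.04: |R|=0.9714
R=1: x+72/77x²=0 ⇒ x=−77/72=-1.0694; min R=1−1/(4·72/77)=0.7326>−1
Confirm numerically:
  x=-0.809: |R|=0.80298 <1
  x=-0.681: |R|=0.75265 <1
  x=-0.534: |R|=0.73264 <1
  x=-1.357: |R|=1.36487 >1
  x=-1.286: |R|=1.26041 >1
  x=-1.190: |R|=1.13415 >1
Stable set (-1.0694, 0).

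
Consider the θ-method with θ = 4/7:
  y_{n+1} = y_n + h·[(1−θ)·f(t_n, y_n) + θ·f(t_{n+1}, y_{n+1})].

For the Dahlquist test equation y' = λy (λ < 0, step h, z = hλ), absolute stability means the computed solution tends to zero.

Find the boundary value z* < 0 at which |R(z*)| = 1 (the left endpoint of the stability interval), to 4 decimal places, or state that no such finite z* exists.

Test eqn y'=λy, z=hλ:
  y_{n+1} = y_n + z·[3/7·y_n + 4/7·y_{n+1}] ⇒ (1 − 4/7z)y_{n+1} = (1 + 3/7z)y_n
  so R(z) = (1 + 3/7z)/(1 − 4/7z).

Boundary: |R(x)|=1, x<0.
x=-1.14: |R|=0.3097
x=-2: |R|=0.0667
x=-10: |R|=0.4894
x=-100: |R|=0.7199
θ=4/7≥1/2 ⇒ |1+3/7x|<|1−4/7x| ∀x<0 ⇒ unbounded interval.

unbounded; (−∞, 0).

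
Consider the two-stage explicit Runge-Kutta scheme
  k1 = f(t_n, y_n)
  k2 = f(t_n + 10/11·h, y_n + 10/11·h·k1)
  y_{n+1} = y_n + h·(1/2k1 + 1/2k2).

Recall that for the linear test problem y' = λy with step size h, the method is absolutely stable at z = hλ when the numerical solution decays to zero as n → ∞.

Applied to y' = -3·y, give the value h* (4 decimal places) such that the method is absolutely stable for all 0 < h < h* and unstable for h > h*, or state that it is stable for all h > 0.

With y'=λy (z=hλ):
  k1=λy_n ⇒ h·k1=z·y_n;  k2=λ(1+10/11z)y_n ⇒ h·k2=z(1+10/11z)y_n
  y_{n+1}/y_n = 1 + 1/2z + 1/2z(1+10/11z) = 1 + z + 5/11z²
  ⇒ R(z) = 1 + z + 5/11z².

Need |R(x)|<1, x<0.
x=-1.24: |R|=0.4589
R=1: x+5/11x²=0 ⇒ x=−11/5=-2.2000; min R=1−1/(4·5/11)=0.4500>−1
Confirm numerically:
  x=-2.121: |R|=0.92384 <1
  x=-2.048: |R|=0.85850 <1
  x=-1.271: |R|=0.46329 <1
  x=-1.217: |R|=0.45622 <1
  x=-2.460: |R|=1.29073 >1
  x=-2.448: |R|=1.27596 >1
  x=-2.314: |R|=1.11991 >1
So |R|<1 on (-2.2000, 0).

(-2.2000,0); λ=-3 ⇒ h* = (11/5)/3 = 0.7333.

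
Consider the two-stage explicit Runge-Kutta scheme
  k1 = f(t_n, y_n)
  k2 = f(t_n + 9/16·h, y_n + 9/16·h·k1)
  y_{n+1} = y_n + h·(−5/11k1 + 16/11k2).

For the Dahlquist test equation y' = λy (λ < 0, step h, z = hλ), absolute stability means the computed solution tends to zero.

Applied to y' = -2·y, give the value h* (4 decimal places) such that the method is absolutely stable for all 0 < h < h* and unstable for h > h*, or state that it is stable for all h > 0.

(-1.2222,0); λ=-2 ⇒ h* = (11/9)/2 = 0.6111.

Test eqn y'=λy, z=hλ:
  k1=λy_n ⇒ h·k1=z·y_n;  k2=λ(1+9/16z)y_n ⇒ h·k2=z(1+9/16z)y_n
  y_{n+1}/y_n = 1 − 5/11z + 16/11z(1+9/16z) = 1 + z + 9/11z²
  Hence R(z) = 1 + z + 9/11z².

Solve |R(x)|<1 on ℝ⁻.
x=-1.64: |R|=1.5606
R=1: x+9/11x²=0 ⇒ x=−11/9=-1.2222; min R=1−1/(4·9/11)=0.6944>−1
Confirm numerically:
  x=-1.081: |R|=0.87510 <1
  x=-0.835: |R|=0.73546 <1
  x=-0.787: |R|=0.71976 <1
  x=-0.769: |R|=0.71484 <1
  x=-1.794: |R|=1.83927 >1
  x=-1.701: |R|=1.66633 >1
Interval (-1.2222, 0).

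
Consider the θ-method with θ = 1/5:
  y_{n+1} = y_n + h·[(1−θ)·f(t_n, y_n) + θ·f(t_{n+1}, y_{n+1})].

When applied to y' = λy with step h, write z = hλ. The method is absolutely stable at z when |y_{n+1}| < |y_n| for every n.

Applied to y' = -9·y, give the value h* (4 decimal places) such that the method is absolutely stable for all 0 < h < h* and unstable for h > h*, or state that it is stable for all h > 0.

Set f=λy, z=hλ:
  y_{n+1} = y_n + z·[4/5·y_n + 1/5·y_{n+1}] ⇒ (1 − 1/5z)y_{n+1} = (1 + 4/5z)y_n
  Hence R(z) = (1 + 4/5z)/(1 − 1/5z).

Boundary: |R(x)|=1, x<0.
x=-1.41: |R|=0.0998
R=−1: 1+4/5x = −1+1/5x ⇒ -3/5x=2 ⇒ x=2/(-3/5)=-3.3333
Confirm numerically:
  x=-3.096: |R|=0.91206 <1
  x=-2.840: |R|=0.81122 <1
  x=-1.506: |R|=0.15739 <1
  x=-3.517: |R|=1.06469 >1
  x=-3.445: |R|=1.03967 >1
  x=-3.375: |R|=1.01493 >1
So |R|<1 on (-3.3333, 0).

(-3.3333,0); λ=-9 ⇒ h* = (10/3)/9 = 0.3704.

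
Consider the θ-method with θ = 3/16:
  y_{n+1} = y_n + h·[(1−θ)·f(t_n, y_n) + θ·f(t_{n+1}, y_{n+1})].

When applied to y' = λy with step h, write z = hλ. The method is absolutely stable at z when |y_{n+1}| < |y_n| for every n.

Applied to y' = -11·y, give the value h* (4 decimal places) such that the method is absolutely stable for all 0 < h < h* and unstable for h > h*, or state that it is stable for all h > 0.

(-3.2000,0); λ=-11 ⇒ h* = (16/5)/11 = 0.2909.

Test eqn y'=λy, z=hλ:
  y_{n+1} = y_n + z·[13/16·y_n + 3/16·y_{n+1}] ⇒ (1 − 3/16z)y_{n+1} = (1 + 13/16z)y_n
  Hence R(z) = (1 + 13/16z)/(1 − 3/16z).

Need |R(x)|<1, x<0.
x=-0.82: |R|=0.2893
R=−1: 1+13/16x = −1+3/16x ⇒ -5/8x=2 ⇒ x=2/(-5/8)=-3.2000
Confirm numerically:
  x=-3.016: |R|=0.92654 <1
  x=-2.526: |R|=0.71414 <1
  x=-2.218: |R|=0.56652 <1
  x=-3.725: |R|=1.19319 >1
  x=-3.336: |R|=1.05229 >1
Stable set (-3.2000, 0).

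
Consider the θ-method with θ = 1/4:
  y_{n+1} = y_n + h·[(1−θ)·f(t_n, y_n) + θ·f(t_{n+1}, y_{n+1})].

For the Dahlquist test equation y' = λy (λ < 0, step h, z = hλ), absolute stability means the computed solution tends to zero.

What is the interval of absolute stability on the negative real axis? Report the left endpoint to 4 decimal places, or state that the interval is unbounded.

z∈(-4.0000,0).

On y'=λy, z=hλ:
  y_{n+1} = y_n + z·[3/4·y_n + 1/4·y_{n+1}] ⇒ (1 − 1/4z)y_{n+1} = (1 + 3/4z)y_n
  R(z) = (1 + 3/4z)/(1 − 1/4z).

Find x<0 with |R(x)|<1.
x=-1.17: |R|=0.0948
R=−1: 1+3/4x = −1+1/4x ⇒ -1/2x=2 ⇒ x=2/(-1/2)=-4.0000
Confirm numerically:
  x=-3.414: |R|=0.84192 <1
  x=-2.921: |R|=0.68820 <1
  x=-2.790: |R|=0.64359 <1
  x=-4.465: |R|=1.10986 >1
  x=-4.262: |R|=1.06342 >1
  x=-4.048: |R|=1.01193 >1
Interval (-4.0000, 0).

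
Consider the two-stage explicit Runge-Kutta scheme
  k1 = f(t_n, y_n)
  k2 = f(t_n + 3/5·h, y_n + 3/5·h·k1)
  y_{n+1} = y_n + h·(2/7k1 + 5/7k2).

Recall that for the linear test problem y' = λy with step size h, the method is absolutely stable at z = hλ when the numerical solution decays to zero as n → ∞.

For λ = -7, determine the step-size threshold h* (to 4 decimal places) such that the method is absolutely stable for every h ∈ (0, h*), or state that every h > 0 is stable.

(-2.3333,0); λ=-7 ⇒ h* = (7/3)/7 = 0.3333.

With y'=λy (z=hλ):
  k1=λy_n ⇒ h·k1=z·y_n;  k2=λ(1+3/5z)y_n ⇒ h·k2=z(1+3/5z)y_n
  y_{n+1}/y_n = 1 + 2/7z + 5/7z(1+3/5z) = 1 + z + 3/7z²
  R(z) = 1 + z + 3/7z².

Find x<0 with |R(x)|<1.
x=-0.68: |R|=0.5182
R=1: x+3/7x²=0 ⇒ x=−7/3=-2.3333; min R=1−1/(4·3/7)=0.4167>−1
Confirm numerically:
  x=-1.677: |R|=0.52828 <1
  x=-1.621: |R|=0.50513 <1
  x=-1.205: |R|=0.41730 <1
  x=-2.737: |R|=1.47350 >1
  x=-2.618: |R|=1.31940 >1
Interval (-2.3333, 0).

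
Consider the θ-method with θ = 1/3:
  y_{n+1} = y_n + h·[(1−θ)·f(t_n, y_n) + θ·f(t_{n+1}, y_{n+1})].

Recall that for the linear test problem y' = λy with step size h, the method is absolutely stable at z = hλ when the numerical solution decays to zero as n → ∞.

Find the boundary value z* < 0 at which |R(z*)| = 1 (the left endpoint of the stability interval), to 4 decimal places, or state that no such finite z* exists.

Test eqn y'=λy, z=hλ:
  y_{n+1} = y_n + z·[2/3·y_n + 1/3·y_{n+1}] ⇒ (1 − 1/3z)y_{n+1} = (1 + 2/3z)y_n
  ⇒ R(z) = (1 + 2/3z)/(1 − 1/3z).

Boundary: |R(x)|=1, x<0.
x=-0.74: |R|=0.4064
R=−1: 1+2/3x = −1+1/3x ⇒ -1/3x=2 ⇒ x=2/(-1/3)=-6.0000
Confirm numerically:
  x=-5.450: |R|=0.93491 <1
  x=-4.173: |R|=0.74529 <1
  x=-3.175: |R|=0.54251 <1
  x=-6.310: |R|=1.03330 >1
  x=-6.178: |R|=1.01939 >1
  x=-6.147: |R|=1.01607 >1
So |R|<1 on (-6.0000, 0).

left endpoint -6.0000.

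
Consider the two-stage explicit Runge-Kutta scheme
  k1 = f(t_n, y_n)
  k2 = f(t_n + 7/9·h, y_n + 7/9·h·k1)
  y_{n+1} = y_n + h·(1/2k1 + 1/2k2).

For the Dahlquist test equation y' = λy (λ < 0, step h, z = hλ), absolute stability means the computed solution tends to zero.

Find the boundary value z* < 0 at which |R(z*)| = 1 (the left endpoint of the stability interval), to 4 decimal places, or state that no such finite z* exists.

z* = -2.5714.

Test eqn y'=λy, z=hλ:
  k1=λy_n ⇒ h·k1=z·y_n;  k2=λ(1+7/9z)y_n ⇒ h·k2=z(1+7/9z)y_n
  y_{n+1}/y_n = 1 + 1/2z + 1/2z(1+7/9z) = 1 + z + 7/18z²
  R(z) = 1 + z + 7/18z².

Solve |R(x)|<1 on ℝ⁻.
x=-0.57: |R|=0.5564
R=1: x+7/18x²=0 ⇒ x=−18/7=-2.5714; min R=1−1/(4·7/18)=0.3571>−1
Confirm numerically:
  x=-1.765: |R|=0.44648 <1
  x=-1.280: |R|=0.35716 <1
  x=-1.223: |R|=0.35867 <1
  x=-1.082: |R|=0.37328 <1
  x=-2.797: |R|=1.24536 >1
  x=-2.619: |R|=1.04845 >1
  x=-2.596: |R|=1.02481 >1
Interval (-2.5714, 0).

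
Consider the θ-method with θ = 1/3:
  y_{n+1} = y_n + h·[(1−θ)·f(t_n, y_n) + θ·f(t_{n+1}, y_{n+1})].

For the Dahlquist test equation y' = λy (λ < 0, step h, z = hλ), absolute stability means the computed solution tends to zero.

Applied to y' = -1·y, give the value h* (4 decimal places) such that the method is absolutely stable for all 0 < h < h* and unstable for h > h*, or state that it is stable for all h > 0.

On y'=λy, z=hλ:
  y_{n+1} = y_n + z·[2/3·y_n + 1/3·y_{n+1}] ⇒ (1 − 1/3z)y_{n+1} = (1 + 2/3z)y_n
  ⇒ R(z) = (1 + 2/3z)/(1 − 1/3z).

Need |R(x)|<1, x<0.
x=-0.53: |R|=0.5496
R=−1: 1+2/3x = −1+1/3x ⇒ -1/3x=2 ⇒ x=2/(-1/3)=-6.0000
Confirm numerically:
  x=-5.531: |R|=0.94502 <1
  x=-5.200: |R|=0.90244 <1
  x=-3.781: |R|=0.67276 <1
  x=-6.451: |R|=1.04772 >1
  x=-6.397: |R|=1.04225 >1
  x=-6.326: |R|=1.03496 >1
Interval (-6.0000, 0).

(-6.0000,0); λ=-1 ⇒ h* = (6)/1 = 6.0000.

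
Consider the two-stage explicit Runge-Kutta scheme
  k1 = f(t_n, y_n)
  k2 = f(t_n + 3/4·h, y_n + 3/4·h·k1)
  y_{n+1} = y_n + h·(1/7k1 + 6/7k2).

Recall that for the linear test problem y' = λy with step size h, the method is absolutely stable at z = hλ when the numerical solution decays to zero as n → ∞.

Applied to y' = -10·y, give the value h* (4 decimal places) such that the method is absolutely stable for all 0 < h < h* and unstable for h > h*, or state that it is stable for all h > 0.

Test eqn y'=λy, z=hλ:
  k1=λy_n ⇒ h·k1=z·y_n;  k2=λ(1+3/4z)y_n ⇒ h·k2=z(1+3/4z)y_n
  y_{n+1}/y_n = 1 + 1/7z + 6/7z(1+3/4z) = 1 + z + 9/14z²
  R(z) = 1 + z + 9/14z².

Need |R(x)|<1, x<0.
x=-0.63: |R|=0.6252
R=1: x+9/14x²=0 ⇒ x=−14/9=-1.5556; min R=1−1/(4·9/14)=0.6111>−1
Confirm numerically:
  x=-1.501: |R|=0.94736 <1
  x=-0.942: |R|=0.62845 <1
  x=-0.877: |R|=0.61744 <1
  x=-2.149: |R|=1.81984 >1
  x=-1.633: |R|=1.08130 >1
So |R|<1 on (-1.5556, 0).

(-1.5556,0); λ=-10 ⇒ h* = (14/9)/10 = 0.1556.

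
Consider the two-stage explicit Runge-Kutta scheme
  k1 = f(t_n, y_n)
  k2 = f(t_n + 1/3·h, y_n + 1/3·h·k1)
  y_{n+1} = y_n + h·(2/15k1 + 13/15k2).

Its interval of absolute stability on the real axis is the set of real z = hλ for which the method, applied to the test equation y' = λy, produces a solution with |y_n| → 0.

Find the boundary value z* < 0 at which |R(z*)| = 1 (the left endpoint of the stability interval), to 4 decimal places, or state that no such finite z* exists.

Set f=λy, z=hλ:
  k1=λy_n ⇒ h·k1=z·y_n;  k2=λ(1+1/3z)y_n ⇒ h·k2=z(1+1/3z)y_n
  y_{n+1}/y_n = 1 + 2/15z + 13/15z(1+1/3z) = 1 + z + 13/45z²
  R(z) = 1 + z + 13/45z².

Find x<0 with |R(x)|<1.
x=-0.55: |R|=0.5374
R=1: x+13/45x²=0 ⇒ x=−45/13=-3.4615; min R=1−1/(4·13/45)=0.1346>−1
Confirm numerically:
  x=-2.035: |R|=0.16135 <1
  x=-1.658: |R|=0.13615 <1
  x=-1.584: |R|=0.14084 <1
  x=-1.543: |R|=0.14480 <1
  x=-3.958: |R|=1.56767 >1
  x=-3.742: |R|=1.30319 >1
Stable set (-3.4615, 0).

z* = -3.4615.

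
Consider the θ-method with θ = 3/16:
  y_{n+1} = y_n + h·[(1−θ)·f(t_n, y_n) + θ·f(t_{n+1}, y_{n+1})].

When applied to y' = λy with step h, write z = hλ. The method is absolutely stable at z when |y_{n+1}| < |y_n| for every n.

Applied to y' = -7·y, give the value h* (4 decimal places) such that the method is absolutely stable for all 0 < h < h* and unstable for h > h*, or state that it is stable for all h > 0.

(-3.2000,0); λ=-7 ⇒ h* = (16/5)/7 = 0.4571.

On y'=λy, z=hλ:
  y_{n+1} = y_n + z·[13/16·y_n + 3/16·y_{n+1}] ⇒ (1 − 3/16z)y_{n+1} = (1 + 13/16z)y_n
  ⇒ R(z) = (1 + 13/16z)/(1 − 3/16z).

Boundary: |R(x)|=1, x<0.
x=-1.59: |R|=0.2248
R=−1: 1+13/16x = −1+3/16x ⇒ -5/8x=2 ⇒ x=2/(-5/8)=-3.2000
Confirm numerically:
  x=-3.172: |R|=0.98903 <1
  x=-2.278: |R|=0.59622 <1
  x=-2.236: |R|=0.57548 <1
  x=-2.142: |R|=0.52823 <1
  x=-3.463: |R|=1.09966 >1
  x=-3.299: |R|=1.03823 >1
So |R|<1 on (-3.2000, 0).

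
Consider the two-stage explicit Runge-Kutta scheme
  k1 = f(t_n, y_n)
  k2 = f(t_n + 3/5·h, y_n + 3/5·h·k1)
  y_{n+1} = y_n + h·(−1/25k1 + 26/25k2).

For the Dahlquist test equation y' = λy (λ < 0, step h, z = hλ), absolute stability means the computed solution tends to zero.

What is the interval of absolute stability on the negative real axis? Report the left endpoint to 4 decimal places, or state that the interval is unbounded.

z∈(-1.6026,0).

With y'=λy (z=hλ):
  k1=λy_n ⇒ h·k1=z·y_n;  k2=λ(1+3/5z)y_n ⇒ h·k2=z(1+3/5z)y_n
  y_{n+1}/y_n = 1 − 1/25z + 26/25z(1+3/5z) = 1 + z + 78/125z²
  so R(z) = 1 + z + 78/125z².

Need |R(x)|<1, x<0.
x=-0.83: |R|=0.5999
R=1: x+78/125x²=0 ⇒ x=−125/78=-1.6026; min R=1−1/(4·78/125)=0.5994>−1
Confirm numerically:
  x=-1.189: |R|=0.69316 <1
  x=-1.178: |R|=0.68791 <1
  x=-0.773: |R|=0.59986 <1
  x=-1.676: |R|=1.07680 >1
  x=-1.628: |R|=1.02584 >1
So |R|<1 on (-1.6026, 0).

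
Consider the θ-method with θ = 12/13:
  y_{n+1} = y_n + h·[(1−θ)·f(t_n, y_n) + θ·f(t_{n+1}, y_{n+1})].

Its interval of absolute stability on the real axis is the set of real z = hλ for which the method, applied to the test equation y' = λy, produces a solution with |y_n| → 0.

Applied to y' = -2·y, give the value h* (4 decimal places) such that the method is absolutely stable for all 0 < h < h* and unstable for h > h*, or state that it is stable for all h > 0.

(−∞, 0) — no finite endpoint. Any h>0 works for λ=-2.

On y'=λy, z=hλ:
  y_{n+1} = y_n + z·[1/13·y_n + 12/13·y_{n+1}] ⇒ (1 − 12/13z)y_{n+1} = (1 + 1/13z)y_n
  so R(z) = (1 + 1/13z)/(1 − 12/13z).

Find x<0 with |R(x)|<1.
x=-1.32: |R|=0.4050
x=-2: |R|=0.2973
x=-10: |R|=0.0226
x=-100: |R|=0.0717
θ=12/13≥1/2 ⇒ |1+1/13x|<|1−12/13x| ∀x<0 ⇒ stable on all of ℝ⁻.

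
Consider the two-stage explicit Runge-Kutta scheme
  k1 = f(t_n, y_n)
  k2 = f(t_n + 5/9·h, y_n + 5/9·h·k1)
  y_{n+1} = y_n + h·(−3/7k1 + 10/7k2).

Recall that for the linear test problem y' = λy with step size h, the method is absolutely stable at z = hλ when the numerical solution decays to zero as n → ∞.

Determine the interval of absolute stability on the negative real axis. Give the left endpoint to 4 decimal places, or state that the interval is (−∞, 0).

(-1.2600, 0).

Test eqn y'=λy, z=hλ:
  k1=λy_n ⇒ h·k1=z·y_n;  k2=λ(1+5/9z)y_n ⇒ h·k2=z(1+5/9z)y_n
  y_{n+1}/y_n = 1 − 3/7z + 10/7z(1+5/9z) = 1 + z + 50/63z²
  ⇒ R(z) = 1 + z + 50/63z².

Find x<0 with |R(x)|<1.
x=-0.69: |R|=0.6879
R=1: x+50/63x²=0 ⇒ x=−63/50=-1.2600; min R=1−1/(4·50/63)=0.6850>−1
Confirm numerically:
  x=-0.910: |R|=0.74722 <1
  x=-0.856: |R|=0.72554 <1
  x=-0.738: |R|=0.69426 <1
  x=-0.559: |R|=0.68900 <1
  x=-1.314: |R|=1.05631 >1
  x=-1.301: |R|=1.04233 >1
Interval (-1.2600, 0).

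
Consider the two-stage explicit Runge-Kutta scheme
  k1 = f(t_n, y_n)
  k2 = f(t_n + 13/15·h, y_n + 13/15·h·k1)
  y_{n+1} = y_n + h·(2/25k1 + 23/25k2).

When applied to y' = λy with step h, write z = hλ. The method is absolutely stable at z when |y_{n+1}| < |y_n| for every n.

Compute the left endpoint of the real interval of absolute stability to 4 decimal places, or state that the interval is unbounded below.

Set f=λy, z=hλ:
  k1=λy_n ⇒ h·k1=z·y_n;  k2=λ(1+13/15z)y_n ⇒ h·k2=z(1+13/15z)y_n
  y_{n+1}/y_n = 1 + 2/25z + 23/25z(1+13/15z) = 1 + z + 299/375z²
  Hence R(z) = 1 + z + 299/375z².

Solve |R(x)|<1 on ℝ⁻.
x=-0.98: |R|=0.7858
R=1: x+299/375x²=0 ⇒ x=−375/299=-1.2542; min R=1−1/(4·299/375)=0.6865>−1
Confirm numerically:
  x=-1.225: |R|=0.97150 <1
  x=-1.081: |R|=0.85073 <1
  x=-0.702: |R|=0.69093 <1
  x=-1.753: |R|=1.69721 >1
  x=-1.666: |R|=1.54704 >1
  x=-1.623: |R|=1.47728 >1
Interval (-1.2542, 0).

left endpoint -1.2542.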